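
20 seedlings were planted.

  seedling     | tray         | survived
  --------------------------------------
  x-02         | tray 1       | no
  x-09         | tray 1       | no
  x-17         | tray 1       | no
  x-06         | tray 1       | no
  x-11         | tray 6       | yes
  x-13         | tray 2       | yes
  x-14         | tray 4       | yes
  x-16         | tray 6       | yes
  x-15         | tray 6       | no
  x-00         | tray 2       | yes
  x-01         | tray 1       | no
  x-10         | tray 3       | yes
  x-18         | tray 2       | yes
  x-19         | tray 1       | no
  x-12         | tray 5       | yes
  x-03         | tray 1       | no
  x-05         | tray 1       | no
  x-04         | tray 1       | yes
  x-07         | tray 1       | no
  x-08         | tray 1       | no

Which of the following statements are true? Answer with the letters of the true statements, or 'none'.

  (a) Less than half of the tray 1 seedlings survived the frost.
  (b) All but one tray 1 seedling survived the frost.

(a)

|A| = 11, |A ∩ B| = 1, |A ∖ B| = 10.
(a) |A ∩ B| < |A ∖ B|: holds.
(b) |A ∖ B| = 1: fails.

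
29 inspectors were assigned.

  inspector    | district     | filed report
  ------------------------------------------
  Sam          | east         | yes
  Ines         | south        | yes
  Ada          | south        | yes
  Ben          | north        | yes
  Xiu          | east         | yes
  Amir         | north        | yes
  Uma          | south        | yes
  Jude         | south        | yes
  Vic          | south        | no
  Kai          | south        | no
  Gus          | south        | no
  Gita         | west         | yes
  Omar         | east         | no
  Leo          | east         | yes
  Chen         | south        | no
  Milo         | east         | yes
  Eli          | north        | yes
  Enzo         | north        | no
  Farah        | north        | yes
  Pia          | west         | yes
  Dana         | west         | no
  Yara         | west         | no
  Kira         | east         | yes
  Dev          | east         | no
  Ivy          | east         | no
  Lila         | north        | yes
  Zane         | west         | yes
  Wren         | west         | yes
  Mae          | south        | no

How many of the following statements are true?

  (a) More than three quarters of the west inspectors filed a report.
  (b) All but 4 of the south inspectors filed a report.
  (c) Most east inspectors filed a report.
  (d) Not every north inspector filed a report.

2

(a) west: |A| = 6, |A ∩ B| = 4; needs |A ∩ B| / |A| > 3/4 — false.
(b) south: |A| = 9, |A ∩ B| = 4; needs |A ∖ B| = 4 — false.
(c) east: |A| = 8, |A ∩ B| = 5; needs |A ∩ B| > |A ∖ B| — true.
(d) north: |A| = 6, |A ∩ B| = 5; needs A ⊄ B (|A ∖ B| ≥ 1) — true.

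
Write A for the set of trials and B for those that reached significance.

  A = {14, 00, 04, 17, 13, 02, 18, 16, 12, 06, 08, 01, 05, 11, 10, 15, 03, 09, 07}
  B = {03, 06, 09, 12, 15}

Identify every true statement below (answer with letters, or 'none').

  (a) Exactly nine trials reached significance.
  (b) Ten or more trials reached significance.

none

|A| = 19, |A ∩ B| = 5, |A ∖ B| = 14.
(a) |A ∩ B| = 9: fails.
(b) |A ∩ B| ≥ 10: fails.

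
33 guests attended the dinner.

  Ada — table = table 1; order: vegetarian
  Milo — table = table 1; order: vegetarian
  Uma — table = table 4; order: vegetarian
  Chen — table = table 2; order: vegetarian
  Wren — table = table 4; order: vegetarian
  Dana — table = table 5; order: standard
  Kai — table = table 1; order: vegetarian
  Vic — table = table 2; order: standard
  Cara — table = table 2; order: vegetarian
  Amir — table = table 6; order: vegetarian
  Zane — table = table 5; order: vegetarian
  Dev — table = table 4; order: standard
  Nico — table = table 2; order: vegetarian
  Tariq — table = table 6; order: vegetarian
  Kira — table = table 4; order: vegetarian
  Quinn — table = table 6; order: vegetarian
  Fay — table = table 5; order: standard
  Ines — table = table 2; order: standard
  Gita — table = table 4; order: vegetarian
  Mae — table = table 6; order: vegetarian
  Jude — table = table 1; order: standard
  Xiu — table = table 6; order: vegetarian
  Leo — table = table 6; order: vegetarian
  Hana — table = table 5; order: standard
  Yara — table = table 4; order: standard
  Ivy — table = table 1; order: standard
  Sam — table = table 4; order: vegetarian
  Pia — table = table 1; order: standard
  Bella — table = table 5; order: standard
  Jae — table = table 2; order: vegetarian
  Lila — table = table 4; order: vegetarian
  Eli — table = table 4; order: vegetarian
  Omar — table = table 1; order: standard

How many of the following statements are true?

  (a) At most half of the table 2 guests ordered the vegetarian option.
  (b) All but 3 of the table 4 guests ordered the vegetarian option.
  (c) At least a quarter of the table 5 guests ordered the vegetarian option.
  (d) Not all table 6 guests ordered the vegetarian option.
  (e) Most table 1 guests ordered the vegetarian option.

0

(a) table 2: |A| = 6, |A ∩ B| = 4; needs |A ∩ B| ≤ |A ∖ B| — false.
(b) table 4: |A| = 9, |A ∩ B| = 7; needs |A ∖ B| = 3 — false.
(c) table 5: |A| = 5, |A ∩ B| = 1; needs |A ∩ B| / |A| ≥ 1/4 — false.
(d) table 6: |A| = 6, |A ∩ B| = 6; needs A ⊄ B (|A ∖ B| ≥ 1) — false.
(e) table 1: |A| = 7, |A ∩ B| = 3; needs |A ∩ B| > |A ∖ B| — false.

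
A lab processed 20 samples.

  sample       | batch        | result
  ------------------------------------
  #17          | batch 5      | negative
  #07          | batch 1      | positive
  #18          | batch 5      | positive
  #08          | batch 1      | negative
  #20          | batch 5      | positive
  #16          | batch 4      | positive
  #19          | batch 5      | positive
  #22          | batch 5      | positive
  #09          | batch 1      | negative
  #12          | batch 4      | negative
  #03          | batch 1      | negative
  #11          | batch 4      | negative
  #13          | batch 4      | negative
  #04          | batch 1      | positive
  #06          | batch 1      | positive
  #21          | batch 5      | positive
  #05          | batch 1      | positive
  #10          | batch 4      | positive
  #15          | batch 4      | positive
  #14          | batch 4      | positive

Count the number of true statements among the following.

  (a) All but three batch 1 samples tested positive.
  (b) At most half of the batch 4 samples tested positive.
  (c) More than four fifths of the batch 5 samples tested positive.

2

(a) batch 1: |A| = 7, |A ∩ B| = 4; needs |A ∖ B| = 3 — true.
(b) batch 4: |A| = 7, |A ∩ B| = 4; needs |A ∩ B| ≤ |A ∖ B| — false.
(c) batch 5: |A| = 6, |A ∩ B| = 5; needs |A ∩ B| / |A| > 4/5 — true.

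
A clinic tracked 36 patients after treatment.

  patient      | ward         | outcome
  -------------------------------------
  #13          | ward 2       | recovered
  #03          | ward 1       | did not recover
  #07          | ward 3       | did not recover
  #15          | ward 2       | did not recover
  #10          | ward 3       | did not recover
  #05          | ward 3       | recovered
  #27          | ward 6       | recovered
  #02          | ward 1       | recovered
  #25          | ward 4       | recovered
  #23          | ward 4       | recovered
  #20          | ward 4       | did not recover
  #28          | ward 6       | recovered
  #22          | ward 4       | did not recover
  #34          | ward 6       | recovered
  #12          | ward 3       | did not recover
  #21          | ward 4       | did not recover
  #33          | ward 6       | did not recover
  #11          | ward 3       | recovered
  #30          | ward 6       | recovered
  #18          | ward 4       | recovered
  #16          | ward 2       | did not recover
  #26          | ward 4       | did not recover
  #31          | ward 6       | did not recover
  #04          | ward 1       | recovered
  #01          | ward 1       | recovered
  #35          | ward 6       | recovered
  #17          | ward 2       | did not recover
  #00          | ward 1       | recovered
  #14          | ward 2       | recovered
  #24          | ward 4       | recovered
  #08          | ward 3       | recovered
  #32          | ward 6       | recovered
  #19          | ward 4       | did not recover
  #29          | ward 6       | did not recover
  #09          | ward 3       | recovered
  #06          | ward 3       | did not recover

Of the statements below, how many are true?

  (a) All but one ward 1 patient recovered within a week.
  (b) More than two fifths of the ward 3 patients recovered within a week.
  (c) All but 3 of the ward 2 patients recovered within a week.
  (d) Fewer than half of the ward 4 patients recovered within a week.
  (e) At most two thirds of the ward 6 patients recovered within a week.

(a) ward 1: |A| = 5, |A ∩ B| = 4; needs |A ∖ B| = 1 — true.
(b) ward 3: |A| = 8, |A ∩ B| = 4; needs |A ∩ B| / |A| > 2/5 — true.
(c) ward 2: |A| = 5, |A ∩ B| = 2; needs |A ∖ B| = 3 — true.
(d) ward 4: |A| = 9, |A ∩ B| = 4; needs |A ∩ B| < |A ∖ B| — true.
(e) ward 6: |A| = 9, |A ∩ B| = 6; needs |A ∩ B| / |A| ≤ 2/3 — true.

5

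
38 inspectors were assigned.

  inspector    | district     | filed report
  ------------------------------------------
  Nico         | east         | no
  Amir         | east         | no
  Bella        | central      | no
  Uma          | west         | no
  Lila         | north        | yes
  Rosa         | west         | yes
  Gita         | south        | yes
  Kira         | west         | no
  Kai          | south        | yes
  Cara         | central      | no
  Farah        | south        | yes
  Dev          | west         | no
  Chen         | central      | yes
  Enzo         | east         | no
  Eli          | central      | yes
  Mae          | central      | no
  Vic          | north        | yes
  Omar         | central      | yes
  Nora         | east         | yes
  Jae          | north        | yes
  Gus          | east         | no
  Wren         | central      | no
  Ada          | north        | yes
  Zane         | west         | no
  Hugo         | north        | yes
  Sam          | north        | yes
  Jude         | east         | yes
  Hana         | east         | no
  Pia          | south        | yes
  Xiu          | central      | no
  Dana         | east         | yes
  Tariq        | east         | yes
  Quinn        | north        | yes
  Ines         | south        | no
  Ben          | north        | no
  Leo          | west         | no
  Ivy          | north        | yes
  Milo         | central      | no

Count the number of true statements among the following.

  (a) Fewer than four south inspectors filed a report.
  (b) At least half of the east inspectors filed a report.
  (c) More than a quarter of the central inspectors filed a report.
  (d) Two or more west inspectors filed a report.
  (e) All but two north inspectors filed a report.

(a) south: |A| = 5, |A ∩ B| = 4; needs |A ∩ B| < 4 — false.
(b) east: |A| = 9, |A ∩ B| = 4; needs |A ∩ B| ≥ |A ∖ B| — false.
(c) central: |A| = 9, |A ∩ B| = 3; needs |A ∩ B| / |A| > 1/4 — true.
(d) west: |A| = 6, |A ∩ B| = 1; needs |A ∩ B| ≥ 2 — false.
(e) north: |A| = 9, |A ∩ B| = 8; needs |A ∖ B| = 2 — false.

1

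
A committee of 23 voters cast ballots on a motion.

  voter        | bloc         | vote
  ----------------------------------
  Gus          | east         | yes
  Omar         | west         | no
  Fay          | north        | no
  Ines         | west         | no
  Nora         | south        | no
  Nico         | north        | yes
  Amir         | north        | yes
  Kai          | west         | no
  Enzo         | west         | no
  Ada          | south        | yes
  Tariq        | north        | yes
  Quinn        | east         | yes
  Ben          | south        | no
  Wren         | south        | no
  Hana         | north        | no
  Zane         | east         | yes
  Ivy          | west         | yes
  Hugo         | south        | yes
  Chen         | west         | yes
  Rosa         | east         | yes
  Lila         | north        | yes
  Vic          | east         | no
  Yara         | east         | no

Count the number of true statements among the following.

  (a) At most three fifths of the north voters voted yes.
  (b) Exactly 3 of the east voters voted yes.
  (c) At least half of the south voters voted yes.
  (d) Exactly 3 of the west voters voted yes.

(a) north: |A| = 6, |A ∩ B| = 4; needs |A ∩ B| / |A| ≤ 3/5 — false.
(b) east: |A| = 6, |A ∩ B| = 4; needs |A ∩ B| = 3 — false.
(c) south: |A| = 5, |A ∩ B| = 2; needs |A ∩ B| ≥ |A ∖ B| — false.
(d) west: |A| = 6, |A ∩ B| = 2; needs |A ∩ B| = 3 — false.

0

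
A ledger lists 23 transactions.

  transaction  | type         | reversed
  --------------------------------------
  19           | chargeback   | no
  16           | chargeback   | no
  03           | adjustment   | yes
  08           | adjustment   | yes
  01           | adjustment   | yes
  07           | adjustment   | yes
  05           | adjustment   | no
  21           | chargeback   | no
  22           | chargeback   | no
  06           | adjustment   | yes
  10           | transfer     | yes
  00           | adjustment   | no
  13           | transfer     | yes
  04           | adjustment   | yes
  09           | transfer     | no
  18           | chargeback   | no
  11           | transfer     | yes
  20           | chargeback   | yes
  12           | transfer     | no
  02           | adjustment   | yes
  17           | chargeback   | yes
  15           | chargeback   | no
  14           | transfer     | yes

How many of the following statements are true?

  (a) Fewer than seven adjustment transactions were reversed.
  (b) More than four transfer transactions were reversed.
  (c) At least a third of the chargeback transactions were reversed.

(a) adjustment: |A| = 9, |A ∩ B| = 7; needs |A ∩ B| < 7 — false.
(b) transfer: |A| = 6, |A ∩ B| = 4; needs |A ∩ B| > 4 — false.
(c) chargeback: |A| = 8, |A ∩ B| = 2; needs |A ∩ B| / |A| ≥ 1/3 — false.

0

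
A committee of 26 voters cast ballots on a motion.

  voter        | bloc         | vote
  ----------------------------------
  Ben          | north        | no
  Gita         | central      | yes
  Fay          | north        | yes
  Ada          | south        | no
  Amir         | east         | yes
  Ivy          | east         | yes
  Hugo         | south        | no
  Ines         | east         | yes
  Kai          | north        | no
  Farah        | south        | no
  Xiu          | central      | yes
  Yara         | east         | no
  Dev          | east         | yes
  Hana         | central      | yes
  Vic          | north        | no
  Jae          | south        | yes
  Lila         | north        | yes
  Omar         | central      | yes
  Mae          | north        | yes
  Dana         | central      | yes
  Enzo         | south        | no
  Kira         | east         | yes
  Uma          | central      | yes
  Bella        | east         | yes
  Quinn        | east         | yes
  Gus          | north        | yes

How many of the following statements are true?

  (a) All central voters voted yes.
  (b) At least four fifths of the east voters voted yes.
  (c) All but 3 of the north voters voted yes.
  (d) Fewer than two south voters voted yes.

(a) central: |A| = 6, |A ∩ B| = 6; needs A ⊆ B, i.e. every element of A is in B (|A ∖ B| = 0) — true.
(b) east: |A| = 8, |A ∩ B| = 7; needs |A ∩ B| / |A| ≥ 4/5 — true.
(c) north: |A| = 7, |A ∩ B| = 4; needs |A ∖ B| = 3 — true.
(d) south: |A| = 5, |A ∩ B| = 1; needs |A ∩ B| < 2 — true.

4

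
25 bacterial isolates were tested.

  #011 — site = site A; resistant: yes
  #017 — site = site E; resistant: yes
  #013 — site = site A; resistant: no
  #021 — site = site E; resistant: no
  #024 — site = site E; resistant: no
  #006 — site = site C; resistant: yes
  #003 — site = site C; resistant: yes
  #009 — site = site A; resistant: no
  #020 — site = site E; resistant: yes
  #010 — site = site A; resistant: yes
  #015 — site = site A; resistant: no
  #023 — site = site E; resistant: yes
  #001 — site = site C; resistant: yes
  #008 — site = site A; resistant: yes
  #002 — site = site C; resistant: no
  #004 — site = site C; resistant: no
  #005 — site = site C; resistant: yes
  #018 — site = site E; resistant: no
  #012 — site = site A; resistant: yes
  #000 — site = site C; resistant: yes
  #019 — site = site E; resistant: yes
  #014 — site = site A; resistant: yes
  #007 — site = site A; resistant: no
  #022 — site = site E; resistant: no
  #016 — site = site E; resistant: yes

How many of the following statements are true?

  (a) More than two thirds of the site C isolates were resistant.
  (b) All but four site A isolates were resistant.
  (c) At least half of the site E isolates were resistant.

(a) site C: |A| = 7, |A ∩ B| = 5; needs |A ∩ B| / |A| > 2/3 — true.
(b) site A: |A| = 9, |A ∩ B| = 5; needs |A ∖ B| = 4 — true.
(c) site E: |A| = 9, |A ∩ B| = 5; needs |A ∩ B| ≥ |A ∖ B| — true.

3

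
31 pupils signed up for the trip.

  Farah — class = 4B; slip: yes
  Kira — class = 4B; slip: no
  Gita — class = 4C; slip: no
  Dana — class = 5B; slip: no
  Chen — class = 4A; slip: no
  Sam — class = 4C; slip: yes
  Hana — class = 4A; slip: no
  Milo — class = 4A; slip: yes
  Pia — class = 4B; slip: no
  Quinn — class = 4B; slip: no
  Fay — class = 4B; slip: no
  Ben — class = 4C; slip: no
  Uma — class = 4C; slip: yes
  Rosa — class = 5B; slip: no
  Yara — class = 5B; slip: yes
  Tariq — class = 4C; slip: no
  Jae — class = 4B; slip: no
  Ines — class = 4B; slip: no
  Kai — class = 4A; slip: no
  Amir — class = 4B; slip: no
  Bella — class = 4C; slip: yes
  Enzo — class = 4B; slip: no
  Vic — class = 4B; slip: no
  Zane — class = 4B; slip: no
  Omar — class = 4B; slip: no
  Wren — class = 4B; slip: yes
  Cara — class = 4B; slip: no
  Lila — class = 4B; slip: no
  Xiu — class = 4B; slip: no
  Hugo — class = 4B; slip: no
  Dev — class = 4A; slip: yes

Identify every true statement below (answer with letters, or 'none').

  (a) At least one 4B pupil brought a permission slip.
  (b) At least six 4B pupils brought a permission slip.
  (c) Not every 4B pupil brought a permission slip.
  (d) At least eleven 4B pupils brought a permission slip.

|A| = 17, |A ∩ B| = 2, |A ∖ B| = 15.
(a) A ∩ B ≠ ∅ (|A ∩ B| ≥ 1): holds.
(b) |A ∩ B| ≥ 6: fails.
(c) A ⊄ B (|A ∖ B| ≥ 1): holds.
(d) |A ∩ B| ≥ 11: fails.

(a), (c)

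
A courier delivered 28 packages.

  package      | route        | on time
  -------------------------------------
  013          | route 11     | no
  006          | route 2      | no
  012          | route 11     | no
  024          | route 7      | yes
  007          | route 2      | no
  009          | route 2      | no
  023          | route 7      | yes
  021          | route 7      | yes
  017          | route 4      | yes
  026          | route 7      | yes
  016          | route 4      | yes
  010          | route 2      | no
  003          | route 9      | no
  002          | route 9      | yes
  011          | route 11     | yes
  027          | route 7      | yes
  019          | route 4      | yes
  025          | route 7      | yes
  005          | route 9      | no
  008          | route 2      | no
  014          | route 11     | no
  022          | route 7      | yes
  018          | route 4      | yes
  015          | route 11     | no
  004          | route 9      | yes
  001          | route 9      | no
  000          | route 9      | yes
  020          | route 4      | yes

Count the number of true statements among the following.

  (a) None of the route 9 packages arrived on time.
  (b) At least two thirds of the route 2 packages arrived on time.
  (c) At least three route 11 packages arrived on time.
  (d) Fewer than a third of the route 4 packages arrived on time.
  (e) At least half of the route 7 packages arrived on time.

1

(a) route 9: |A| = 6, |A ∩ B| = 3; needs A ∩ B = ∅ (|A ∩ B| = 0) — false.
(b) route 2: |A| = 5, |A ∩ B| = 0; needs |A ∩ B| / |A| ≥ 2/3 — false.
(c) route 11: |A| = 5, |A ∩ B| = 1; needs |A ∩ B| ≥ 3 — false.
(d) route 4: |A| = 5, |A ∩ B| = 5; needs |A ∩ B| / |A| < 1/3 — false.
(e) route 7: |A| = 7, |A ∩ B| = 7; needs |A ∩ B| ≥ |A ∖ B| — true.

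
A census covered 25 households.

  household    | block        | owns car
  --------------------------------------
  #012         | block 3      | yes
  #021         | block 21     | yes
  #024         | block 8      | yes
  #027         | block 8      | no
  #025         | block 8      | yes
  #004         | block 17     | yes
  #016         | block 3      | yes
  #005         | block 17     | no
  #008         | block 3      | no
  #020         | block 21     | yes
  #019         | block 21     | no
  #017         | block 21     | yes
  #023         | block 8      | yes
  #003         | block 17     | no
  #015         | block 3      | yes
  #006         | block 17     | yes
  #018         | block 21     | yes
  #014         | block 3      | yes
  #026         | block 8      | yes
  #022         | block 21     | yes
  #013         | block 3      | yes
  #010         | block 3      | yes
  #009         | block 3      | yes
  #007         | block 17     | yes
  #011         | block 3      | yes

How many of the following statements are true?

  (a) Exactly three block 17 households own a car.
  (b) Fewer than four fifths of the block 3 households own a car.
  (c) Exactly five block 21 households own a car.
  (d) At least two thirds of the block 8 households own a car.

3

(a) block 17: |A| = 5, |A ∩ B| = 3; needs |A ∩ B| = 3 — true.
(b) block 3: |A| = 9, |A ∩ B| = 8; needs |A ∩ B| / |A| < 4/5 — false.
(c) block 21: |A| = 6, |A ∩ B| = 5; needs |A ∩ B| = 5 — true.
(d) block 8: |A| = 5, |A ∩ B| = 4; needs |A ∩ B| / |A| ≥ 2/3 — true.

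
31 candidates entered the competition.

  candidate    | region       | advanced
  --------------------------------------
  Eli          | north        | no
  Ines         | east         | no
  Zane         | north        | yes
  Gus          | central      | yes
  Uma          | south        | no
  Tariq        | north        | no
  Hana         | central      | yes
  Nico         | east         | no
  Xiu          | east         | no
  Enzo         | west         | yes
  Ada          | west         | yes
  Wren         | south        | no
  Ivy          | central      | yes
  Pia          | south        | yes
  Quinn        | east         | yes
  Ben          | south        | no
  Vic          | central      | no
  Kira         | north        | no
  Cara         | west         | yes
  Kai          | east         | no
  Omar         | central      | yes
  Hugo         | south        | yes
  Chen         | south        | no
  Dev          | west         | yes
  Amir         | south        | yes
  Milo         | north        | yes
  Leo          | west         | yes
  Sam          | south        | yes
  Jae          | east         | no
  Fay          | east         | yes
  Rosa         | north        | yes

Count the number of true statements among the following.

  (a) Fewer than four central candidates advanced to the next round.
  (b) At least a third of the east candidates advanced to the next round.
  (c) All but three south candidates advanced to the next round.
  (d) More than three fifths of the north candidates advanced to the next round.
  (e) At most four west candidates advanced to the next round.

0

(a) central: |A| = 5, |A ∩ B| = 4; needs |A ∩ B| < 4 — false.
(b) east: |A| = 7, |A ∩ B| = 2; needs |A ∩ B| / |A| ≥ 1/3 — false.
(c) south: |A| = 8, |A ∩ B| = 4; needs |A ∖ B| = 3 — false.
(d) north: |A| = 6, |A ∩ B| = 3; needs |A ∩ B| / |A| > 3/5 — false.
(e) west: |A| = 5, |A ∩ B| = 5; needs |A ∩ B| ≤ 4 — false.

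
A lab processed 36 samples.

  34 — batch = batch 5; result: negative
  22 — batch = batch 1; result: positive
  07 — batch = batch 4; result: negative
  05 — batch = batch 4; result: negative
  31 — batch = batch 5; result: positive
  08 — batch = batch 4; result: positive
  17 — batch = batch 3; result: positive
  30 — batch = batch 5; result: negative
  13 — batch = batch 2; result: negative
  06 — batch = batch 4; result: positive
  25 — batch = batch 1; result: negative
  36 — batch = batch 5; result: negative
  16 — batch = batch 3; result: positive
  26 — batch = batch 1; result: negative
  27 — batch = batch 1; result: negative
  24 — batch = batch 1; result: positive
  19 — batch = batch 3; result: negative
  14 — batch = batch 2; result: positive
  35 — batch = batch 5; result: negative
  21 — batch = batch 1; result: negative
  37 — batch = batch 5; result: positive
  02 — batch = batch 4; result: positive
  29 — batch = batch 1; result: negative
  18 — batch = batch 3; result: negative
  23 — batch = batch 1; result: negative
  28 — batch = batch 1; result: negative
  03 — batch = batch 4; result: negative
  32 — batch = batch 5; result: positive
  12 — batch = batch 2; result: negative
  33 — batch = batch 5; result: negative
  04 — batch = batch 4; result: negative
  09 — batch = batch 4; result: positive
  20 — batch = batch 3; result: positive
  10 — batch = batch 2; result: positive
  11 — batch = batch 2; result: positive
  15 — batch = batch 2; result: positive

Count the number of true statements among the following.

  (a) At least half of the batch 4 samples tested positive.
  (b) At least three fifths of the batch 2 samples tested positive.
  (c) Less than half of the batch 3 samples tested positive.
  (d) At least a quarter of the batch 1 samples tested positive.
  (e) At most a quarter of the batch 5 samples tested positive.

2

(a) batch 4: |A| = 8, |A ∩ B| = 4; needs |A ∩ B| ≥ |A ∖ B| — true.
(b) batch 2: |A| = 6, |A ∩ B| = 4; needs |A ∩ B| / |A| ≥ 3/5 — true.
(c) batch 3: |A| = 5, |A ∩ B| = 3; needs |A ∩ B| < |A ∖ B| — false.
(d) batch 1: |A| = 9, |A ∩ B| = 2; needs |A ∩ B| / |A| ≥ 1/4 — false.
(e) batch 5: |A| = 8, |A ∩ B| = 3; needs |A ∩ B| / |A| ≤ 1/4 — false.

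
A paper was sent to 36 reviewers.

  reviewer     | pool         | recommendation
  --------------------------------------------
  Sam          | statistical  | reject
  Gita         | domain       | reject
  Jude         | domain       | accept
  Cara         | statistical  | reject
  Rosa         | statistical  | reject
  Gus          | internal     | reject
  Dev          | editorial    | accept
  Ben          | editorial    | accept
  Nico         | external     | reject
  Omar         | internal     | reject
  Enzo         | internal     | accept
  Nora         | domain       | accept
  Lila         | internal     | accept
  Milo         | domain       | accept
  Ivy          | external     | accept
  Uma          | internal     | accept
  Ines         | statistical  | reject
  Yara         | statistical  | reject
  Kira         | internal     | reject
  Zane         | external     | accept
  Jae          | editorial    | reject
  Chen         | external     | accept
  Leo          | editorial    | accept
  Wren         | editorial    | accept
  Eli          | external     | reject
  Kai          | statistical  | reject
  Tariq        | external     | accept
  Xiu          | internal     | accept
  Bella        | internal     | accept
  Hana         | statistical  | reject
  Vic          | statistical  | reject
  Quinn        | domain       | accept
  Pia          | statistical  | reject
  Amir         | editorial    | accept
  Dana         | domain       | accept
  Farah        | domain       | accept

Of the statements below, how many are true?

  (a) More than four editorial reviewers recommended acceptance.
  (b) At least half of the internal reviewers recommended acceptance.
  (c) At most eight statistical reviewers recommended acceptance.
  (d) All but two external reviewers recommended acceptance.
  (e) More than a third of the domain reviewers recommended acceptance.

(a) editorial: |A| = 6, |A ∩ B| = 5; needs |A ∩ B| > 4 — true.
(b) internal: |A| = 8, |A ∩ B| = 5; needs |A ∩ B| ≥ |A ∖ B| — true.
(c) statistical: |A| = 9, |A ∩ B| = 0; needs |A ∩ B| ≤ 8 — true.
(d) external: |A| = 6, |A ∩ B| = 4; needs |A ∖ B| = 2 — true.
(e) domain: |A| = 7, |A ∩ B| = 6; needs |A ∩ B| / |A| > 1/3 — true.

5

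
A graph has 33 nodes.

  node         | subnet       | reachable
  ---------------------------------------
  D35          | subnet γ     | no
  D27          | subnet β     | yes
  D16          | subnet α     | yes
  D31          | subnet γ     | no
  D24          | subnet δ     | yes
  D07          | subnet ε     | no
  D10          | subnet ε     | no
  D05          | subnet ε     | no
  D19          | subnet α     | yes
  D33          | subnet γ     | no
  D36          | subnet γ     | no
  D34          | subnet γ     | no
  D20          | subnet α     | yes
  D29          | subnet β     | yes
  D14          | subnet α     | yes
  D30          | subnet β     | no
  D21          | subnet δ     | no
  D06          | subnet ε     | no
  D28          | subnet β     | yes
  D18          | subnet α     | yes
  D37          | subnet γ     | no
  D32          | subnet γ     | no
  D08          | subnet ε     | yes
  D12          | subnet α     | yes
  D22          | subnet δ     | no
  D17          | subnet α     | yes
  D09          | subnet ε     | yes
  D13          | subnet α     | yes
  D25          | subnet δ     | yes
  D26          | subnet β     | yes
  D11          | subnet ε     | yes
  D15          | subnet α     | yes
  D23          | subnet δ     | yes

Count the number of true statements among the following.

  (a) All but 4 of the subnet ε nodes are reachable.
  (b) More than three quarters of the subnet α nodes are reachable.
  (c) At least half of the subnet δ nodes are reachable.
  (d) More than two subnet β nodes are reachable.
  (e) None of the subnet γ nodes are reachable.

(a) subnet ε: |A| = 7, |A ∩ B| = 3; needs |A ∖ B| = 4 — true.
(b) subnet α: |A| = 9, |A ∩ B| = 9; needs |A ∩ B| / |A| > 3/4 — true.
(c) subnet δ: |A| = 5, |A ∩ B| = 3; needs |A ∩ B| ≥ |A ∖ B| — true.
(d) subnet β: |A| = 5, |A ∩ B| = 4; needs |A ∩ B| > 2 — true.
(e) subnet γ: |A| = 7, |A ∩ B| = 0; needs A ∩ B = ∅ (|A ∩ B| = 0) — true.

5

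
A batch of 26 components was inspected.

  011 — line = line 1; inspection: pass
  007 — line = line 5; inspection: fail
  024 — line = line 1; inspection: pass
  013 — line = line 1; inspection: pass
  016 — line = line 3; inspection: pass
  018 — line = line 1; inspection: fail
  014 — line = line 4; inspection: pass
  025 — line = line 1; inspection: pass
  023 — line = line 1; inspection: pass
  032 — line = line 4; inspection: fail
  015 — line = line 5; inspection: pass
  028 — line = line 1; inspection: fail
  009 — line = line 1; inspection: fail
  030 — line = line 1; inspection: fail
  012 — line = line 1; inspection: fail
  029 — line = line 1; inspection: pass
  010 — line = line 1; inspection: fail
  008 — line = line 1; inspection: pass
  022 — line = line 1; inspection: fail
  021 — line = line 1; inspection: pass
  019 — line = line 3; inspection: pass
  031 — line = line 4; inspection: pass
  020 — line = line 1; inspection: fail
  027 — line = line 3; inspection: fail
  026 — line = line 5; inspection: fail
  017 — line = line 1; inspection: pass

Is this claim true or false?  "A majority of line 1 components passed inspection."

Truth condition: |A ∩ B| > |A ∖ B|.
|A| = 17, |A ∩ B| = 9, |A ∖ B| = 8.
9 > 8, so the statement is true.

True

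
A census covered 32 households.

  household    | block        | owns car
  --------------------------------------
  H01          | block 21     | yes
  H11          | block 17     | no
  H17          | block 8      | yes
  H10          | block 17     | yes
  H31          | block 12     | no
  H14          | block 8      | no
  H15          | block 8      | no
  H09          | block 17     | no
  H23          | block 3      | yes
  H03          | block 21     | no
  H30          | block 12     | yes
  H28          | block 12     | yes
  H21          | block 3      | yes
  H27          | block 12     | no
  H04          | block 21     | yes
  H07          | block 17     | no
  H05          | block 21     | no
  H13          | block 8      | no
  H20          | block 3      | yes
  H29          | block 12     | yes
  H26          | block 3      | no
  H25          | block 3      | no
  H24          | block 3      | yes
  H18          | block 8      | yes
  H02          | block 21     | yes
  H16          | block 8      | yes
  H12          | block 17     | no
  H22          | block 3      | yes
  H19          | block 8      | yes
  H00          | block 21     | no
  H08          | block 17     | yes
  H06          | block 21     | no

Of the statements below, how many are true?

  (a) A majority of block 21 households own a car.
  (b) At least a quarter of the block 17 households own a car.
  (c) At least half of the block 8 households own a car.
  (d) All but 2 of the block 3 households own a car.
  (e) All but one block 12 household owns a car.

3

(a) block 21: |A| = 7, |A ∩ B| = 3; needs |A ∩ B| > |A ∖ B| — false.
(b) block 17: |A| = 6, |A ∩ B| = 2; needs |A ∩ B| / |A| ≥ 1/4 — true.
(c) block 8: |A| = 7, |A ∩ B| = 4; needs |A ∩ B| ≥ |A ∖ B| — true.
(d) block 3: |A| = 7, |A ∩ B| = 5; needs |A ∖ B| = 2 — true.
(e) block 12: |A| = 5, |A ∩ B| = 3; needs |A ∖ B| = 1 — false.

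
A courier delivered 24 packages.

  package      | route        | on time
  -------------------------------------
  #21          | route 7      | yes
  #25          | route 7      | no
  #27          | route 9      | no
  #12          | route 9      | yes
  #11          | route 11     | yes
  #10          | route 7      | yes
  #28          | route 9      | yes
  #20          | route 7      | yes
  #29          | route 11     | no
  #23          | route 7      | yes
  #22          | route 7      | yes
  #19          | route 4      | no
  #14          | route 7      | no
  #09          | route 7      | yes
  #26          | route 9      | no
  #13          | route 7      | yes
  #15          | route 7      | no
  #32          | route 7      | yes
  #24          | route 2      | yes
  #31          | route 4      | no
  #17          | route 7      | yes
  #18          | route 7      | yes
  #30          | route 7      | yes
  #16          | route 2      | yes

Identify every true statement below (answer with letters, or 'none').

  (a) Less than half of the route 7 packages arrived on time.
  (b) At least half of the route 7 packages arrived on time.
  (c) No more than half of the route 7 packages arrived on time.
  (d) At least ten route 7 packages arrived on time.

(b), (d)

|A| = 14, |A ∩ B| = 11, |A ∖ B| = 3.
(a) |A ∩ B| < |A ∖ B|: fails.
(b) |A ∩ B| ≥ |A ∖ B|: holds.
(c) |A ∩ B| ≤ |A ∖ B|: fails.
(d) |A ∩ B| ≥ 10: holds.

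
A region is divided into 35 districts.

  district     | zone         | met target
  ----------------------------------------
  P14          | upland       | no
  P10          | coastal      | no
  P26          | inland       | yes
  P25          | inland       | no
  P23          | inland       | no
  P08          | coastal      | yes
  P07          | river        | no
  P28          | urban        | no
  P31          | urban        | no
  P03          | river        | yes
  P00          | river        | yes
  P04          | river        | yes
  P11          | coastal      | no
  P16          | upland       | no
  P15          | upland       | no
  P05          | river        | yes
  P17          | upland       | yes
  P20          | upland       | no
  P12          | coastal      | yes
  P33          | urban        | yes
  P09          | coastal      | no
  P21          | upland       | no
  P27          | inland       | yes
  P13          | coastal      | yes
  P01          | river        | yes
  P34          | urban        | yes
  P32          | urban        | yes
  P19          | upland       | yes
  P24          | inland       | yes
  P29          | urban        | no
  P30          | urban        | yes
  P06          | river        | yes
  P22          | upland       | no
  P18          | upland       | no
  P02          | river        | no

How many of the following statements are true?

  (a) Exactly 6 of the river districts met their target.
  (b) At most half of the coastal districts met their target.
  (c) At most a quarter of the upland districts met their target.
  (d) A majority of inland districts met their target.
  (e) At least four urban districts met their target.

(a) river: |A| = 8, |A ∩ B| = 6; needs |A ∩ B| = 6 — true.
(b) coastal: |A| = 6, |A ∩ B| = 3; needs |A ∩ B| ≤ |A ∖ B| — true.
(c) upland: |A| = 9, |A ∩ B| = 2; needs |A ∩ B| / |A| ≤ 1/4 — true.
(d) inland: |A| = 5, |A ∩ B| = 3; needs |A ∩ B| > |A ∖ B| — true.
(e) urban: |A| = 7, |A ∩ B| = 4; needs |A ∩ B| ≥ 4 — true.

5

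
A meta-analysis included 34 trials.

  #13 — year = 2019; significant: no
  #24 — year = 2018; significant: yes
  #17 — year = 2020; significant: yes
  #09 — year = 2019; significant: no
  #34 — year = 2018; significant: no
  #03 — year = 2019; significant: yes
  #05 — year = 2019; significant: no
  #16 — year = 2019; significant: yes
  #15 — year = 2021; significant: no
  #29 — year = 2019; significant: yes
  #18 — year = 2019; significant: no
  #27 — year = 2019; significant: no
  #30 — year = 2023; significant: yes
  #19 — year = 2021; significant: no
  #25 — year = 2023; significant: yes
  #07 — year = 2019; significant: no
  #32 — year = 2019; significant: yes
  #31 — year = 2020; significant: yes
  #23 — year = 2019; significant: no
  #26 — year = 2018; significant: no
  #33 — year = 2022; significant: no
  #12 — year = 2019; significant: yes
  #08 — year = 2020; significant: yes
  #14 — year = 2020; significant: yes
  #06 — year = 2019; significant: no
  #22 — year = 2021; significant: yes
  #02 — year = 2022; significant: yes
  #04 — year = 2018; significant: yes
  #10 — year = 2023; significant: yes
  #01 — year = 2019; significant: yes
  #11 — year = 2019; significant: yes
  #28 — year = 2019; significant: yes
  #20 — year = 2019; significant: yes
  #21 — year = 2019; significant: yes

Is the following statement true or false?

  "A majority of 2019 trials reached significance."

True

The determiner here denotes the relation: |A ∩ B| > |A ∖ B|.
|A| = 18, |A ∩ B| = 10, |A ∖ B| = 8.
10 > 8, so the statement is true.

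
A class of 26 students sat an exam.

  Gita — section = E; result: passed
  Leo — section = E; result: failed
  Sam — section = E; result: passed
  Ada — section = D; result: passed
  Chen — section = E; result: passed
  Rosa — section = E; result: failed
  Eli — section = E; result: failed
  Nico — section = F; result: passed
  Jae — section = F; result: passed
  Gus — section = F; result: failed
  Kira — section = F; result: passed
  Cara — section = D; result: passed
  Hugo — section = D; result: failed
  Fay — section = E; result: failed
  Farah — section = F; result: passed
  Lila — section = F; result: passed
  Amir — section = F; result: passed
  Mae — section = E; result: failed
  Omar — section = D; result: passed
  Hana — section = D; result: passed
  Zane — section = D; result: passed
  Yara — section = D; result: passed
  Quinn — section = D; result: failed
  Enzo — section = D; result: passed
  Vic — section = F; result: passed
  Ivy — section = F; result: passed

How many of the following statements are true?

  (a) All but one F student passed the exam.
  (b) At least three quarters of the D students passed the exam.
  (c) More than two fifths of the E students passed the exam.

2

(a) F: |A| = 9, |A ∩ B| = 8; needs |A ∖ B| = 1 — true.
(b) D: |A| = 9, |A ∩ B| = 7; needs |A ∩ B| / |A| ≥ 3/4 — true.
(c) E: |A| = 8, |A ∩ B| = 3; needs |A ∩ B| / |A| > 2/5 — false.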